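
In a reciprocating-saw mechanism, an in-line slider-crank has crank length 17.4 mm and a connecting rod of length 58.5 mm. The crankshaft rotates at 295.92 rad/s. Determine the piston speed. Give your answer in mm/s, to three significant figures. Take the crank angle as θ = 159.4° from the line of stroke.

ω = 295.9 rad/s
For an in-line slider-crank, x = r cosθ + √(L² − r² sin²θ), so v = −rω sinθ·[1 + r cosθ/√(L² − r² sin²θ)].
With r = 0.0174 m, L = 0.0585 m, θ = 159.4°: √(L² − r² sin²θ) = 0.058179 m.
v = −0.0174·295.9·0.35184·[1 + 0.0174·-0.93606/0.058179] = -1.3045 m/s.
|v| = 1.3045 m/s = 1304.5 mm/s.

1300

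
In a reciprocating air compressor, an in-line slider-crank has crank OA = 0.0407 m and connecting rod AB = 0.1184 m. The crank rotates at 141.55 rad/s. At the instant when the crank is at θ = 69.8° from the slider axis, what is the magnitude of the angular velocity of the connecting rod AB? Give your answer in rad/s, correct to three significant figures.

ω = 141.6 rad/s
The rod makes angle φ with the slider axis where L sinφ = r sinθ; differentiating, L cosφ·φ̇ = r ω cosθ.
L cosφ = √(L² − r² sin²θ) = 0.11207 m.
|ω_rod| = r ω |cosθ| / √(L² − r² sin²θ) = 0.0407·141.6·0.34530/0.11207 = 17.751 rad/s.

17.8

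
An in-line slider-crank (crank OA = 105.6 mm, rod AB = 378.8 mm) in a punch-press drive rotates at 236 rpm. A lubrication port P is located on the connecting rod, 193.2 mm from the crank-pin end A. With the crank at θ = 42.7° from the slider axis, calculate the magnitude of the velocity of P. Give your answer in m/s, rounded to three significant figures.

2.17

ω = 24.71 rad/s.  Crank-pin speed |V_A| = rω = 2.6098 m/s, perpendicular to OA.
Rod angle: sinφ = −(r/L) sinθ ⇒ φ = -10.898°; ω_rod = −rω cosθ/√(L²−r²sin²θ) = -5.1563 rad/s.
V_P = V_A + ω_rod × AP, with AP = 0.1932 m along the rod.
Components: V_Px = −rω sinθ − a·ω_rod·sinφ = -1.9582 m/s;  V_Py = rω cosθ + a·ω_rod·cosφ = +0.93974 m/s.
|V_P| = √(V_Px² + V_Py²) = 2.172 m/s.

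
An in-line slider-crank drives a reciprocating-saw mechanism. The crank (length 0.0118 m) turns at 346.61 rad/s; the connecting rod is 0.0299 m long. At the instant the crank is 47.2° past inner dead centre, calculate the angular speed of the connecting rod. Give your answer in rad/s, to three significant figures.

ω = 346.6 rad/s
The rod makes angle φ with the slider axis where L sinφ = r sinθ; differentiating, L cosφ·φ̇ = r ω cosθ.
L cosφ = √(L² − r² sin²θ) = 0.028619 m.
|ω_rod| = r ω |cosθ| / √(L² − r² sin²θ) = 0.0118·346.6·0.67944/0.028619 = 97.1 rad/s.

97.1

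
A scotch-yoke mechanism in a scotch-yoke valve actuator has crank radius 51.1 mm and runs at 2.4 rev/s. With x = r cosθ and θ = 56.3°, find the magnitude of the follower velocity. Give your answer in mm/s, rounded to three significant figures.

ω = 15.08 rad/s (from 2.4 rev/s).
x = r cosθ ⇒ ẋ = −rω sinθ.
|v| = rω|sinθ| = 0.0511·15.08·|sin 56.3°| = 0.64108 m/s = 641.08 mm/s.

641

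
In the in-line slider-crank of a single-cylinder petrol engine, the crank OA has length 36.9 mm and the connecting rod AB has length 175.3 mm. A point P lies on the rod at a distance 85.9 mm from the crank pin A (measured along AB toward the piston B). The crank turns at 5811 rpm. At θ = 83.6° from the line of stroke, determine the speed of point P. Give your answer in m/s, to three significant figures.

ω = 608.5 rad/s.  Crank-pin speed |V_A| = rω = 22.455 m/s, perpendicular to OA.
Rod angle: sinφ = −(r/L) sinθ ⇒ φ = -12.075°; ω_rod = −rω cosθ/√(L²−r²sin²θ) = -14.601 rad/s.
V_P = V_A + ω_rod × AP, with AP = 0.0859 m along the rod.
Components: V_Px = −rω sinθ − a·ω_rod·sinφ = -22.577 m/s;  V_Py = rω cosθ + a·ω_rod·cosφ = +1.2765 m/s.
|V_P| = √(V_Px² + V_Py²) = 22.613 m/s.

22.6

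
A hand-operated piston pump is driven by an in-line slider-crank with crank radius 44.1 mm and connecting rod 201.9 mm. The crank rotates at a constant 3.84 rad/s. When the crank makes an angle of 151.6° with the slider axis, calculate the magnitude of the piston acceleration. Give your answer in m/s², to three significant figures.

0.493

ω = 3.84 rad/s
x(θ) = r cosθ + √(L² − r² sin²θ); with ω constant, a = ω²·d²x/dθ².
d²x/dθ² = −r cosθ − r²(cos2θ)/√u − r⁴ sin²2θ/(4u^{3/2}),  u = L² − r² sin²θ = 0.0403237 m².
Substituting r = 0.0441 m, L = 0.2019 m, θ = 151.6°: d²x/dθ² = +0.033408 m.
a = ω²·d²x/dθ² = (3.84)²·(+0.033408) = +0.49262 m/s²;  |a| = 0.49262 m/s².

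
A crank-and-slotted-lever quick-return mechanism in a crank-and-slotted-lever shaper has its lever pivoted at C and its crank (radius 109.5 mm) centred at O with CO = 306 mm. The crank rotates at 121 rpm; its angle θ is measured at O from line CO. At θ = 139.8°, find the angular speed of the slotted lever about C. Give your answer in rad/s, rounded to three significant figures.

3.17

ω = 12.67 rad/s (from 121 rpm).
Crank pin A relative to C: A = (d + r cosθ, r sinθ); lever angle φ = atan2(r sinθ, d + r cosθ).
Differentiating tanφ: φ̇ = rω(d cosθ + r)/(d² + r² + 2dr cosθ).
d² + r² + 2dr cosθ = |CA|² = 0.0544412 m²;  d cosθ + r = -0.12422 m.
|ω_lever| = |0.1095·12.67·-0.12422| / 0.0544412 = 3.1659 rad/s.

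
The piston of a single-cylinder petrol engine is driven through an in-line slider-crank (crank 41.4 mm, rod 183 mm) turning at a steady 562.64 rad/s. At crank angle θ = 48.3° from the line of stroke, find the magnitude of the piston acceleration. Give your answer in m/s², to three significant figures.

ω = 562.6 rad/s
x(θ) = r cosθ + √(L² − r² sin²θ); with ω constant, a = ω²·d²x/dθ².
d²x/dθ² = −r cosθ − r²(cos2θ)/√u − r⁴ sin²2θ/(4u^{3/2}),  u = L² − r² sin²θ = 0.0325335 m².
Substituting r = 0.0414 m, L = 0.183 m, θ = 48.3°: d²x/dθ² = -0.026572 m.
a = ω²·d²x/dθ² = (562.6)²·(-0.026572) = -8411.7 m/s²;  |a| = 8411.7 m/s².

8410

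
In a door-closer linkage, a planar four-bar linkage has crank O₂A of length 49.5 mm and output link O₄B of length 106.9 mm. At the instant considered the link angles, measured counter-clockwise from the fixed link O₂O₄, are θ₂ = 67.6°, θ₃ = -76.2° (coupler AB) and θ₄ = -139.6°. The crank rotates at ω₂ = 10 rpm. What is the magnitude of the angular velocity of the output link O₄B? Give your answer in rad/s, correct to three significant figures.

0.320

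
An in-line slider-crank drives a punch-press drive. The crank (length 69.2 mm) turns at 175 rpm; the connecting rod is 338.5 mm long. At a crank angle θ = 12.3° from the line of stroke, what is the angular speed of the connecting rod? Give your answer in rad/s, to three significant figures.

3.66

ω = 18.33 rad/s (converted from 175 rpm).
The rod makes angle φ with the slider axis where L sinφ = r sinθ; differentiating, L cosφ·φ̇ = r ω cosθ.
L cosφ = √(L² − r² sin²θ) = 0.33818 m.
|ω_rod| = r ω |cosθ| / √(L² − r² sin²θ) = 0.0692·18.33·0.97705/0.33818 = 3.6639 rad/s.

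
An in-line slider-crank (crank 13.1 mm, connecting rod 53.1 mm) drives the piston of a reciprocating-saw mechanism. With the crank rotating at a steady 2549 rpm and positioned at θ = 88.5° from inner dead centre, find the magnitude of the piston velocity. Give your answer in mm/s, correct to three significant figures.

3520

ω = 2π·2549/60 = 266.9 rad/s
For an in-line slider-crank, x = r cosθ + √(L² − r² sin²θ), so v = −rω sinθ·[1 + r cosθ/√(L² − r² sin²θ)].
With r = 0.0131 m, L = 0.0531 m, θ = 88.5°: √(L² − r² sin²θ) = 0.05146 m.
v = −0.0131·266.9·0.99966·[1 + 0.0131·0.02618/0.05146] = -3.5189 m/s.
|v| = 3.5189 m/s = 3518.9 mm/s.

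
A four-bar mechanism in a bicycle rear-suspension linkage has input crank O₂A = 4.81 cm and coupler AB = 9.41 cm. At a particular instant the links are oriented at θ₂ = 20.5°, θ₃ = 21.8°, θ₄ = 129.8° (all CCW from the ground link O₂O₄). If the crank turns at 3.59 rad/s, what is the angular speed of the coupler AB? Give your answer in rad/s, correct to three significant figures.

1.82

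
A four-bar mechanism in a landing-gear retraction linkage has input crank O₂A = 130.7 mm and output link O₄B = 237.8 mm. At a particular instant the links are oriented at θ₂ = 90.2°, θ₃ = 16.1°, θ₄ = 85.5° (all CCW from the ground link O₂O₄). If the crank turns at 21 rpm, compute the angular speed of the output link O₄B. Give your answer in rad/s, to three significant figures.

1.24

ω₂ = 2.199 rad/s (from 21 rpm).
Differentiating the loop-closure r₂e^{iθ₂}+r₃e^{iθ₃}=r₁+r₄e^{iθ₄} gives r₂ω₂e^{iθ₂}+r₃ω₃e^{iθ₃}=r₄ω₄e^{iθ₄}.
Eliminating the other unknown: ω₄ = r₂ω₂ sin(θ₂−θ₃) / [r₄ sin(θ₄−θ₃)].
Numerator sine = +0.96174; denominator sine = +0.93606.
Result = 0.1307·2.199·(+0.96174) / (0.2378·(+0.93606)) = +1.2418 rad/s; magnitude 1.2418 rad/s.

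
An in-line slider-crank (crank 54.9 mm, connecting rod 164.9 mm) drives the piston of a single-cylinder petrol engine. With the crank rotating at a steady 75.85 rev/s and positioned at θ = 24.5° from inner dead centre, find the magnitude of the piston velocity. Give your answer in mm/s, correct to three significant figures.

ω = 2π·75.8 = 476.6 rad/s
For an in-line slider-crank, x = r cosθ + √(L² − r² sin²θ), so v = −rω sinθ·[1 + r cosθ/√(L² − r² sin²θ)].
With r = 0.0549 m, L = 0.1649 m, θ = 24.5°: √(L² − r² sin²θ) = 0.16332 m.
v = −0.0549·476.6·0.41469·[1 + 0.0549·0.90996/0.16332] = -14.169 m/s.
|v| = 14.169 m/s = 14169 mm/s.

14200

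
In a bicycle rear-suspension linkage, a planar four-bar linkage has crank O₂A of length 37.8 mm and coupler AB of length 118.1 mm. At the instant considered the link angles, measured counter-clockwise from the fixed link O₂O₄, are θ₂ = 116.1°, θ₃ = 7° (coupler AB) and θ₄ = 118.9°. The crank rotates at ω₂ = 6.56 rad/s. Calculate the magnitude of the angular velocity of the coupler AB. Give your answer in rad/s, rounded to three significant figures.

0.111

ω₂ = 6.56 rad/s
Differentiating the loop-closure r₂e^{iθ₂}+r₃e^{iθ₃}=r₁+r₄e^{iθ₄} gives r₂ω₂e^{iθ₂}+r₃ω₃e^{iθ₃}=r₄ω₄e^{iθ₄}.
Eliminating the other unknown: ω₃ = r₂ω₂ sin(θ₄−θ₂) / [r₃ sin(θ₃−θ₄)].
Numerator sine = +0.04885; denominator sine = -0.92784.
Result = 0.0378·6.56·(+0.04885) / (0.1181·(-0.92784)) = -0.11054 rad/s; magnitude 0.11054 rad/s.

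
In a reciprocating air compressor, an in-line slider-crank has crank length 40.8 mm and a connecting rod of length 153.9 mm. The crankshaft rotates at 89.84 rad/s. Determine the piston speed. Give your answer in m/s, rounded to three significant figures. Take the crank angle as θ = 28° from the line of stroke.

ω = 89.84 rad/s
For an in-line slider-crank, x = r cosθ + √(L² − r² sin²θ), so v = −rω sinθ·[1 + r cosθ/√(L² − r² sin²θ)].
With r = 0.0408 m, L = 0.1539 m, θ = 28°: √(L² − r² sin²θ) = 0.1527 m.
v = −0.0408·89.84·0.46947·[1 + 0.0408·0.88295/0.1527] = -2.1268 m/s.
|v| = 2.1268 m/s.

2.13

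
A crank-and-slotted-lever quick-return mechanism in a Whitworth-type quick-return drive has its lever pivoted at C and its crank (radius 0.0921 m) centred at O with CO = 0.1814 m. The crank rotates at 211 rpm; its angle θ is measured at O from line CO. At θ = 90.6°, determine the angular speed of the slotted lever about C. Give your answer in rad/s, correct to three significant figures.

4.47

ω = 22.1 rad/s (from 211 rpm).
Crank pin A relative to C: A = (d + r cosθ, r sinθ); lever angle φ = atan2(r sinθ, d + r cosθ).
Differentiating tanφ: φ̇ = rω(d cosθ + r)/(d² + r² + 2dr cosθ).
d² + r² + 2dr cosθ = |CA|² = 0.0410385 m²;  d cosθ + r = +0.0902 m.
|ω_lever| = |0.0921·22.1·+0.0902| / 0.0410385 = 4.4729 rad/s.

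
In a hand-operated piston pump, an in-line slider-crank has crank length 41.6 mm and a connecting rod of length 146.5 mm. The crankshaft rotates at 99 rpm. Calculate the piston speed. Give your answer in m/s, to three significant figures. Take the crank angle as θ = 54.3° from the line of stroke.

ω = 2π·99/60 = 10.37 rad/s
For an in-line slider-crank, x = r cosθ + √(L² − r² sin²θ), so v = −rω sinθ·[1 + r cosθ/√(L² − r² sin²θ)].
With r = 0.0416 m, L = 0.1465 m, θ = 54.3°: √(L² − r² sin²θ) = 0.14255 m.
v = −0.0416·10.37·0.81208·[1 + 0.0416·0.58354/0.14255] = -0.40988 m/s.
|v| = 0.40988 m/s.

0.410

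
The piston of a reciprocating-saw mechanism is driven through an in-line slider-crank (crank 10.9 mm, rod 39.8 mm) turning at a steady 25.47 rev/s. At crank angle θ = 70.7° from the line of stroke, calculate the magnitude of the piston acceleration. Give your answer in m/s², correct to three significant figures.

31.0

ω = 2π·25.5 = 160 rad/s
x(θ) = r cosθ + √(L² − r² sin²θ); with ω constant, a = ω²·d²x/dθ².
d²x/dθ² = −r cosθ − r²(cos2θ)/√u − r⁴ sin²2θ/(4u^{3/2}),  u = L² − r² sin²θ = 0.00147821 m².
Substituting r = 0.0109 m, L = 0.0398 m, θ = 70.7°: d²x/dθ² = -0.0012117 m.
a = ω²·d²x/dθ² = (160)²·(-0.0012117) = -31.033 m/s²;  |a| = 31.033 m/s².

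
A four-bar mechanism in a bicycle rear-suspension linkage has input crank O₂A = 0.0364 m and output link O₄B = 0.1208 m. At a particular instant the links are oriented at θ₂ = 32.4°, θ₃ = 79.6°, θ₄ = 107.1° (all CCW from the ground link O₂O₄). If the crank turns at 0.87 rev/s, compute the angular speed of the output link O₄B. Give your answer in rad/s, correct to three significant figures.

ω₂ = 5.466 rad/s (from 0.87 rev/s).
Differentiating the loop-closure r₂e^{iθ₂}+r₃e^{iθ₃}=r₁+r₄e^{iθ₄} gives r₂ω₂e^{iθ₂}+r₃ω₃e^{iθ₃}=r₄ω₄e^{iθ₄}.
Eliminating the other unknown: ω₄ = r₂ω₂ sin(θ₂−θ₃) / [r₄ sin(θ₄−θ₃)].
Numerator sine = -0.73373; denominator sine = +0.46175.
Result = 0.0364·5.466·(-0.73373) / (0.1208·(+0.46175)) = -2.6174 rad/s; magnitude 2.6174 rad/s.

2.62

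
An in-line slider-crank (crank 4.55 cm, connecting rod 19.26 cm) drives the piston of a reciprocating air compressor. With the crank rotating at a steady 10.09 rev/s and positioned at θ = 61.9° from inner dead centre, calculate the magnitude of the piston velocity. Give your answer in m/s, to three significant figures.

2.83

ω = 2π·10.1 = 63.4 rad/s
For an in-line slider-crank, x = r cosθ + √(L² − r² sin²θ), so v = −rω sinθ·[1 + r cosθ/√(L² − r² sin²θ)].
With r = 0.0455 m, L = 0.1926 m, θ = 61.9°: √(L² − r² sin²θ) = 0.18837 m.
v = −0.0455·63.4·0.88213·[1 + 0.0455·0.47101/0.18837] = -2.8341 m/s.
|v| = 2.8341 m/s.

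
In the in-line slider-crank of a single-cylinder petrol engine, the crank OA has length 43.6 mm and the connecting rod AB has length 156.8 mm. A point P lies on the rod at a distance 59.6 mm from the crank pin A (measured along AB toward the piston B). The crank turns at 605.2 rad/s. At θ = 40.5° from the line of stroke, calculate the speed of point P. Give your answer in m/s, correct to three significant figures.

ω = 605.2 rad/s.  Crank-pin speed |V_A| = rω = 26.387 m/s, perpendicular to OA.
Rod angle: sinφ = −(r/L) sinθ ⇒ φ = -10.404°; ω_rod = −rω cosθ/√(L²−r²sin²θ) = -130.1 rad/s.
V_P = V_A + ω_rod × AP, with AP = 0.0596 m along the rod.
Components: V_Px = −rω sinθ − a·ω_rod·sinφ = -18.537 m/s;  V_Py = rω cosθ + a·ω_rod·cosφ = +12.438 m/s.
|V_P| = √(V_Px² + V_Py²) = 22.323 m/s.

22.3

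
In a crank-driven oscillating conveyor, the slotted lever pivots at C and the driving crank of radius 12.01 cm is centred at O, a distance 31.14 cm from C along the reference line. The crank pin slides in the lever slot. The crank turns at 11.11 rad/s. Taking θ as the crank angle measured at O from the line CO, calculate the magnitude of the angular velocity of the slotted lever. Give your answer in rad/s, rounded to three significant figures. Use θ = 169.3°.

6.54

ω = 11.11 rad/s
Crank pin A relative to C: A = (d + r cosθ, r sinθ); lever angle φ = atan2(r sinθ, d + r cosθ).
Differentiating tanφ: φ̇ = rω(d cosθ + r)/(d² + r² + 2dr cosθ).
d² + r² + 2dr cosθ = |CA|² = 0.0378962 m²;  d cosθ + r = -0.18589 m.
|ω_lever| = |0.1201·11.11·-0.18589| / 0.0378962 = 6.545 rad/s.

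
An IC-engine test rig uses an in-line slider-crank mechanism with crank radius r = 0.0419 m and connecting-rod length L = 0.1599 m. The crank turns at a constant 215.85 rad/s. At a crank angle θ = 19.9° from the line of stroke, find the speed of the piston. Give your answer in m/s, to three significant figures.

ω = 215.8 rad/s
For an in-line slider-crank, x = r cosθ + √(L² − r² sin²θ), so v = −rω sinθ·[1 + r cosθ/√(L² − r² sin²θ)].
With r = 0.0419 m, L = 0.1599 m, θ = 19.9°: √(L² − r² sin²θ) = 0.15926 m.
v = −0.0419·215.8·0.34038·[1 + 0.0419·0.94029/0.15926] = -3.84 m/s.
|v| = 3.84 m/s.

3.84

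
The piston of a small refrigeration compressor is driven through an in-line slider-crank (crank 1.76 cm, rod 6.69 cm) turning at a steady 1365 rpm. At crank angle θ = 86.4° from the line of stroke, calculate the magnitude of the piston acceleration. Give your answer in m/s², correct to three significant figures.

74.7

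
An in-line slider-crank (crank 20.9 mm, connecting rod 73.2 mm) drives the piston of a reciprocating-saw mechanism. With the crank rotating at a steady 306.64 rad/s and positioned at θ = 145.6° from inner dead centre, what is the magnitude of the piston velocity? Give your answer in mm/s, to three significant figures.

ω = 306.6 rad/s
For an in-line slider-crank, x = r cosθ + √(L² − r² sin²θ), so v = −rω sinθ·[1 + r cosθ/√(L² − r² sin²θ)].
With r = 0.0209 m, L = 0.0732 m, θ = 145.6°: √(L² − r² sin²θ) = 0.072241 m.
v = −0.0209·306.6·0.56497·[1 + 0.0209·-0.82511/0.072241] = -2.7564 m/s.
|v| = 2.7564 m/s = 2756.4 mm/s.

2760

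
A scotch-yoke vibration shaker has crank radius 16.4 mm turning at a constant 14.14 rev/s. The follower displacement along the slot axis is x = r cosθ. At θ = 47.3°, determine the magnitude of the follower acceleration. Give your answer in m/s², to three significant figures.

87.8

ω = 88.84 rad/s (from 14.14 rev/s).
x = r cosθ ⇒ ẍ = −rω² cosθ (ω constant).
|a| = rω²|cosθ| = 0.0164·(88.84)²·|cos 47.3°| = 87.788 m/s².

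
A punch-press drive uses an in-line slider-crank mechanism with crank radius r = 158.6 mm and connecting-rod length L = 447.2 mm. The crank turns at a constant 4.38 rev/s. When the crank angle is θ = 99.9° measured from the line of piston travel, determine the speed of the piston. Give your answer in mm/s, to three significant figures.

4020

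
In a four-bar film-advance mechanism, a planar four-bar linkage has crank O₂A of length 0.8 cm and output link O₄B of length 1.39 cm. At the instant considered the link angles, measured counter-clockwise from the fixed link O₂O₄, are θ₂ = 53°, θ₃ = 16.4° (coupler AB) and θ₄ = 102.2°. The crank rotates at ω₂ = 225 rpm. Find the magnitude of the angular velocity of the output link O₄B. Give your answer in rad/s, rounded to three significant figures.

8.11

ω₂ = 23.56 rad/s (from 225 rpm).
Differentiating the loop-closure r₂e^{iθ₂}+r₃e^{iθ₃}=r₁+r₄e^{iθ₄} gives r₂ω₂e^{iθ₂}+r₃ω₃e^{iθ₃}=r₄ω₄e^{iθ₄}.
Eliminating the other unknown: ω₄ = r₂ω₂ sin(θ₂−θ₃) / [r₄ sin(θ₄−θ₃)].
Numerator sine = +0.59622; denominator sine = +0.99731.
Result = 0.008·23.56·(+0.59622) / (0.0139·(+0.99731)) = +8.1071 rad/s; magnitude 8.1071 rad/s.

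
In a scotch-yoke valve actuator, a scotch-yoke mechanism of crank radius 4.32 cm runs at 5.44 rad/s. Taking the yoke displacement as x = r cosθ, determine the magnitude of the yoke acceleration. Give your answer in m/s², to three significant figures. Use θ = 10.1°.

1.26

ω = 5.44 rad/s
x = r cosθ ⇒ ẍ = −rω² cosθ (ω constant).
|a| = rω²|cosθ| = 0.0432·(5.44)²·|cos 10.1°| = 1.2586 m/s².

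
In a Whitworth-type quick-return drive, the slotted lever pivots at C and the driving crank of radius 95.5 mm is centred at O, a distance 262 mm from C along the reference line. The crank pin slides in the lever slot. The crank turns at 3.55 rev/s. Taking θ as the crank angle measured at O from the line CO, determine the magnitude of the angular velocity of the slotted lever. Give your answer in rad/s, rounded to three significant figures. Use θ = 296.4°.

ω = 22.31 rad/s (from 3.55 rev/s).
Crank pin A relative to C: A = (d + r cosθ, r sinθ); lever angle φ = atan2(r sinθ, d + r cosθ).
Differentiating tanφ: φ̇ = rω(d cosθ + r)/(d² + r² + 2dr cosθ).
d² + r² + 2dr cosθ = |CA|² = 0.100015 m²;  d cosθ + r = +0.21199 m.
|ω_lever| = |0.0955·22.31·+0.21199| / 0.100015 = 4.5152 rad/s.

4.52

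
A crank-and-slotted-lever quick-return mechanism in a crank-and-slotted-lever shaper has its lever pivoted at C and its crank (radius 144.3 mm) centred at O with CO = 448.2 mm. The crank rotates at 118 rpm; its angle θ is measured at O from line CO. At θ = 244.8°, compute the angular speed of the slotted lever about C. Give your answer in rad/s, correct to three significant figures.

ω = 12.36 rad/s (from 118 rpm).
Crank pin A relative to C: A = (d + r cosθ, r sinθ); lever angle φ = atan2(r sinθ, d + r cosθ).
Differentiating tanφ: φ̇ = rω(d cosθ + r)/(d² + r² + 2dr cosθ).
d² + r² + 2dr cosθ = |CA|² = 0.166631 m²;  d cosθ + r = -0.046534 m.
|ω_lever| = |0.1443·12.36·-0.046534| / 0.166631 = 0.49796 rad/s.

0.498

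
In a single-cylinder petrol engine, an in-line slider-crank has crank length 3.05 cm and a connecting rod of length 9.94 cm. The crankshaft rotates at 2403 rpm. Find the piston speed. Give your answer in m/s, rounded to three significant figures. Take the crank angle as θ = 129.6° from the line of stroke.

4.72

ω = 2π·2403/60 = 251.6 rad/s
For an in-line slider-crank, x = r cosθ + √(L² − r² sin²θ), so v = −rω sinθ·[1 + r cosθ/√(L² − r² sin²θ)].
With r = 0.0305 m, L = 0.0994 m, θ = 129.6°: √(L² − r² sin²θ) = 0.096582 m.
v = −0.0305·251.6·0.77051·[1 + 0.0305·-0.63742/0.096582] = -4.7233 m/s.
|v| = 4.7233 m/s.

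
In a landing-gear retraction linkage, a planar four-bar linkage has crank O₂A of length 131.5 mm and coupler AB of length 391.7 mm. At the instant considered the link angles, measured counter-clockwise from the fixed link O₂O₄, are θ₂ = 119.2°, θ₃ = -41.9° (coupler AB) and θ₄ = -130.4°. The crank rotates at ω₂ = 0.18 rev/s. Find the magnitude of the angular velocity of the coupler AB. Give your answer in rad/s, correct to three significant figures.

ω₂ = 1.131 rad/s (from 0.18 rev/s).
Differentiating the loop-closure r₂e^{iθ₂}+r₃e^{iθ₃}=r₁+r₄e^{iθ₄} gives r₂ω₂e^{iθ₂}+r₃ω₃e^{iθ₃}=r₄ω₄e^{iθ₄}.
Eliminating the other unknown: ω₃ = r₂ω₂ sin(θ₄−θ₂) / [r₃ sin(θ₃−θ₄)].
Numerator sine = +0.93728; denominator sine = +0.99966.
Result = 0.1315·1.131·(+0.93728) / (0.3917·(+0.99966)) = +0.35599 rad/s; magnitude 0.35599 rad/s.

0.356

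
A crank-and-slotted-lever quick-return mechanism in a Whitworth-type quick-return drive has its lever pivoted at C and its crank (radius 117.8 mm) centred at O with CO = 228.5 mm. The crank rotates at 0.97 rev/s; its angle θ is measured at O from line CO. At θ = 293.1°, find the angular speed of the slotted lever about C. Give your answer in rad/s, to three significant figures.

ω = 6.095 rad/s (from 0.97 rev/s).
Crank pin A relative to C: A = (d + r cosθ, r sinθ); lever angle φ = atan2(r sinθ, d + r cosθ).
Differentiating tanφ: φ̇ = rω(d cosθ + r)/(d² + r² + 2dr cosθ).
d² + r² + 2dr cosθ = |CA|² = 0.0872104 m²;  d cosθ + r = +0.20745 m.
|ω_lever| = |0.1178·6.095·+0.20745| / 0.0872104 = 1.7078 rad/s.

1.71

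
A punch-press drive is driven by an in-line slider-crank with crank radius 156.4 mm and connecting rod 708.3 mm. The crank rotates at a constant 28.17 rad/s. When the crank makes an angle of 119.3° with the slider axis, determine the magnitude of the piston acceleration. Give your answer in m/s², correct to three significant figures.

ω = 28.17 rad/s
x(θ) = r cosθ + √(L² − r² sin²θ); with ω constant, a = ω²·d²x/dθ².
d²x/dθ² = −r cosθ − r²(cos2θ)/√u − r⁴ sin²2θ/(4u^{3/2}),  u = L² − r² sin²θ = 0.483086 m².
Substituting r = 0.1564 m, L = 0.7083 m, θ = 119.3°: d²x/dθ² = +0.094551 m.
a = ω²·d²x/dθ² = (28.17)²·(+0.094551) = +75.031 m/s²;  |a| = 75.031 m/s².

75.0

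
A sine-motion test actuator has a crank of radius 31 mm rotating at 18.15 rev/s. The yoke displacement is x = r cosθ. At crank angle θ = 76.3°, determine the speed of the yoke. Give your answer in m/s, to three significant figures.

ω = 114 rad/s (from 18.15 rev/s).
x = r cosθ ⇒ ẋ = −rω sinθ.
|v| = rω|sinθ| = 0.031·114·|sin 76.3°| = 3.4347 m/s.

3.43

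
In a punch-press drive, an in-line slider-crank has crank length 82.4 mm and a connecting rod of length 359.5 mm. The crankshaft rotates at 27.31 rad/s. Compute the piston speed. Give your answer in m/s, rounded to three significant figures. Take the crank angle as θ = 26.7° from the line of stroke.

1.22

ω = 27.31 rad/s
For an in-line slider-crank, x = r cosθ + √(L² − r² sin²θ), so v = −rω sinθ·[1 + r cosθ/√(L² − r² sin²θ)].
With r = 0.0824 m, L = 0.3595 m, θ = 26.7°: √(L² − r² sin²θ) = 0.35759 m.
v = −0.0824·27.31·0.44932·[1 + 0.0824·0.89337/0.35759] = -1.2193 m/s.
|v| = 1.2193 m/s.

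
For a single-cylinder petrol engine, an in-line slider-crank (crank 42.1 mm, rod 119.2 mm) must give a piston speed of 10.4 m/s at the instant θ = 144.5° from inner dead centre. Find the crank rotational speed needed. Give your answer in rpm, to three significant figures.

For an in-line slider-crank, |v_piston| = rω|sinθ|·[1 + r cosθ/√(L² − r² sin²θ)].
With r = 0.0421 m, L = 0.1192 m, θ = 144.5°: the bracketed kinematic factor |dx/dθ| = 0.017265 m.
ω = v/|dx/dθ| = 10.4/0.017265 = 602.36 rad/s.
N = 60ω/(2π) = 5752.1 rpm.

5750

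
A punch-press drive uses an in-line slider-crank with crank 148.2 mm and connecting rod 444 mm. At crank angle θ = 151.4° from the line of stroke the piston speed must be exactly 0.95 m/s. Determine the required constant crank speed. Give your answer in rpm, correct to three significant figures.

For an in-line slider-crank, |v_piston| = rω|sinθ|·[1 + r cosθ/√(L² − r² sin²θ)].
With r = 0.1482 m, L = 0.444 m, θ = 151.4°: the bracketed kinematic factor |dx/dθ| = 0.049882 m.
ω = v/|dx/dθ| = 0.95/0.049882 = 19.045 rad/s.
N = 60ω/(2π) = 181.87 rpm.

182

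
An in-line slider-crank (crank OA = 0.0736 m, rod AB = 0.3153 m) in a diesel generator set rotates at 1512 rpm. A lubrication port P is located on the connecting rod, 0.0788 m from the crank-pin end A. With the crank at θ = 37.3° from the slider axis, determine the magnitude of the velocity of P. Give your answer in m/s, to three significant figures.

10.1

ω = 158.3 rad/s.  Crank-pin speed |V_A| = rω = 11.654 m/s, perpendicular to OA.
Rod angle: sinφ = −(r/L) sinθ ⇒ φ = -8.132°; ω_rod = −rω cosθ/√(L²−r²sin²θ) = -29.699 rad/s.
V_P = V_A + ω_rod × AP, with AP = 0.0788 m along the rod.
Components: V_Px = −rω sinθ − a·ω_rod·sinφ = -7.393 m/s;  V_Py = rω cosθ + a·ω_rod·cosφ = +6.9533 m/s.
|V_P| = √(V_Px² + V_Py²) = 10.149 m/s.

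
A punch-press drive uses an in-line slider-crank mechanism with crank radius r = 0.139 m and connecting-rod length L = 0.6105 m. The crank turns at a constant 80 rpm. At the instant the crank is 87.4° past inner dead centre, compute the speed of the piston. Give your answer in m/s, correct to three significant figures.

ω = 2π·80/60 = 8.378 rad/s
For an in-line slider-crank, x = r cosθ + √(L² − r² sin²θ), so v = −rω sinθ·[1 + r cosθ/√(L² − r² sin²θ)].
With r = 0.139 m, L = 0.6105 m, θ = 87.4°: √(L² − r² sin²θ) = 0.5945 m.
v = −0.139·8.378·0.99897·[1 + 0.139·0.04536/0.5945] = -1.1756 m/s.
|v| = 1.1756 m/s.

1.18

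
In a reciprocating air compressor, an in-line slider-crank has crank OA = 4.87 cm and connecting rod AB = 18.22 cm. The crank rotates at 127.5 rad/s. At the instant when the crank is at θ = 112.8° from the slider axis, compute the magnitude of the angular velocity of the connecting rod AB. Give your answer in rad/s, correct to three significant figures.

ω = 127.5 rad/s
The rod makes angle φ with the slider axis where L sinφ = r sinθ; differentiating, L cosφ·φ̇ = r ω cosθ.
L cosφ = √(L² − r² sin²θ) = 0.17658 m.
|ω_rod| = r ω |cosθ| / √(L² − r² sin²θ) = 0.0487·127.5·0.38752/0.17658 = 13.626 rad/s.

13.6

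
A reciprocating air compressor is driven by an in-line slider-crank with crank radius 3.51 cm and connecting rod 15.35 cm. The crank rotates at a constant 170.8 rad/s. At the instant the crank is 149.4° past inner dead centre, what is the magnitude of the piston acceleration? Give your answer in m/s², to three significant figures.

765

ω = 170.8 rad/s
x(θ) = r cosθ + √(L² − r² sin²θ); with ω constant, a = ω²·d²x/dθ².
d²x/dθ² = −r cosθ − r²(cos2θ)/√u − r⁴ sin²2θ/(4u^{3/2}),  u = L² − r² sin²θ = 0.023243 m².
Substituting r = 0.0351 m, L = 0.1535 m, θ = 149.4°: d²x/dθ² = +0.026237 m.
a = ω²·d²x/dθ² = (170.8)²·(+0.026237) = +765.39 m/s²;  |a| = 765.39 m/s².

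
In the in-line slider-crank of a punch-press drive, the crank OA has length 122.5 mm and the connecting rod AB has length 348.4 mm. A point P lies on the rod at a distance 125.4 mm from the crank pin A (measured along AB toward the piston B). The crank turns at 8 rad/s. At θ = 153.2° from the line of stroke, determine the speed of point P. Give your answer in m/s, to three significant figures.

0.683

ω = 8 rad/s.  Crank-pin speed |V_A| = rω = 0.98 m/s, perpendicular to OA.
Rod angle: sinφ = −(r/L) sinθ ⇒ φ = -9.122°; ω_rod = −rω cosθ/√(L²−r²sin²θ) = +2.5429 rad/s.
V_P = V_A + ω_rod × AP, with AP = 0.1254 m along the rod.
Components: V_Px = −rω sinθ − a·ω_rod·sinφ = -0.39131 m/s;  V_Py = rω cosθ + a·ω_rod·cosφ = -0.55989 m/s.
|V_P| = √(V_Px² + V_Py²) = 0.68308 m/s.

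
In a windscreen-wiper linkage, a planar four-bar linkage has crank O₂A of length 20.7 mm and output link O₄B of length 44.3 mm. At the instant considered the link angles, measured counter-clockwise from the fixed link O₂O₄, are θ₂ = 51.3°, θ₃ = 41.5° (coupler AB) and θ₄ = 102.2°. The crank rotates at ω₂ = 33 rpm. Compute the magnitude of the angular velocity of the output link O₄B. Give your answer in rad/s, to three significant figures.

0.315

ω₂ = 3.456 rad/s (from 33 rpm).
Differentiating the loop-closure r₂e^{iθ₂}+r₃e^{iθ₃}=r₁+r₄e^{iθ₄} gives r₂ω₂e^{iθ₂}+r₃ω₃e^{iθ₃}=r₄ω₄e^{iθ₄}.
Eliminating the other unknown: ω₄ = r₂ω₂ sin(θ₂−θ₃) / [r₄ sin(θ₄−θ₃)].
Numerator sine = +0.17021; denominator sine = +0.87207.
Result = 0.0207·3.456·(+0.17021) / (0.0443·(+0.87207)) = +0.31517 rad/s; magnitude 0.31517 rad/s.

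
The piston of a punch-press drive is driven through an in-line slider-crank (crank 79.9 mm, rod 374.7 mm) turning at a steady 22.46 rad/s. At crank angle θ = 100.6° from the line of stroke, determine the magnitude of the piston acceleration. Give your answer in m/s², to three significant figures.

15.6

ω = 22.46 rad/s
x(θ) = r cosθ + √(L² − r² sin²θ); with ω constant, a = ω²·d²x/dθ².
d²x/dθ² = −r cosθ − r²(cos2θ)/√u − r⁴ sin²2θ/(4u^{3/2}),  u = L² − r² sin²θ = 0.134232 m².
Substituting r = 0.0799 m, L = 0.3747 m, θ = 100.6°: d²x/dθ² = +0.030916 m.
a = ω²·d²x/dθ² = (22.46)²·(+0.030916) = +15.596 m/s²;  |a| = 15.596 m/s².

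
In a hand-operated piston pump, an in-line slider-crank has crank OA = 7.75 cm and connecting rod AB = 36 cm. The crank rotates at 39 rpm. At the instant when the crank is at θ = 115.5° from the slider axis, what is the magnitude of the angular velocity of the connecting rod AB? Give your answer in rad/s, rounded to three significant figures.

0.386

ω = 4.084 rad/s (converted from 39 rpm).
The rod makes angle φ with the slider axis where L sinφ = r sinθ; differentiating, L cosφ·φ̇ = r ω cosθ.
L cosφ = √(L² − r² sin²θ) = 0.35314 m.
|ω_rod| = r ω |cosθ| / √(L² − r² sin²θ) = 0.0775·4.084·0.43051/0.35314 = 0.38586 rad/s.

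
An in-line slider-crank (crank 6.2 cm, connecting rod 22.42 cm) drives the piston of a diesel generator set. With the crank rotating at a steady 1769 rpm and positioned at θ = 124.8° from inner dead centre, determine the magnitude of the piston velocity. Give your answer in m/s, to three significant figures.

ω = 2π·1769/60 = 185.2 rad/s
For an in-line slider-crank, x = r cosθ + √(L² − r² sin²θ), so v = −rω sinθ·[1 + r cosθ/√(L² − r² sin²θ)].
With r = 0.062 m, L = 0.2242 m, θ = 124.8°: √(L² − r² sin²θ) = 0.21834 m.
v = −0.062·185.2·0.82115·[1 + 0.062·-0.57071/0.21834] = -7.9029 m/s.
|v| = 7.9029 m/s.

7.90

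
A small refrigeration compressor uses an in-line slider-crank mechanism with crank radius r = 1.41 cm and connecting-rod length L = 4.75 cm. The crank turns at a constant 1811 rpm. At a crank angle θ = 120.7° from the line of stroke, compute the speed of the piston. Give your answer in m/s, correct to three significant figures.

ω = 2π·1811/60 = 189.6 rad/s
For an in-line slider-crank, x = r cosθ + √(L² − r² sin²θ), so v = −rω sinθ·[1 + r cosθ/√(L² − r² sin²θ)].
With r = 0.0141 m, L = 0.0475 m, θ = 120.7°: √(L² − r² sin²θ) = 0.045927 m.
v = −0.0141·189.6·0.85985·[1 + 0.0141·-0.51054/0.045927] = -1.9389 m/s.
|v| = 1.9389 m/s.

1.94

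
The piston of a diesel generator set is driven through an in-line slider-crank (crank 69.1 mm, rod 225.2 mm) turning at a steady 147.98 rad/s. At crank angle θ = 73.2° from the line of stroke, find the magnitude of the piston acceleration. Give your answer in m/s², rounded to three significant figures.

36.6

ω = 148 rad/s
x(θ) = r cosθ + √(L² − r² sin²θ); with ω constant, a = ω²·d²x/dθ².
d²x/dθ² = −r cosθ − r²(cos2θ)/√u − r⁴ sin²2θ/(4u^{3/2}),  u = L² − r² sin²θ = 0.0463391 m².
Substituting r = 0.0691 m, L = 0.2252 m, θ = 73.2°: d²x/dθ² = -0.001672 m.
a = ω²·d²x/dθ² = (148)²·(-0.001672) = -36.614 m/s²;  |a| = 36.614 m/s².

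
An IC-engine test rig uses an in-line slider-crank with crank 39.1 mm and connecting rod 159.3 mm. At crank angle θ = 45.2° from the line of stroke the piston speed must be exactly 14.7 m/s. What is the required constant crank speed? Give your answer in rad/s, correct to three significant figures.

451

For an in-line slider-crank, |v_piston| = rω|sinθ|·[1 + r cosθ/√(L² − r² sin²θ)].
With r = 0.0391 m, L = 0.1593 m, θ = 45.2°: the bracketed kinematic factor |dx/dθ| = 0.032617 m.
ω = v/|dx/dθ| = 14.7/0.032617 = 450.68 rad/s.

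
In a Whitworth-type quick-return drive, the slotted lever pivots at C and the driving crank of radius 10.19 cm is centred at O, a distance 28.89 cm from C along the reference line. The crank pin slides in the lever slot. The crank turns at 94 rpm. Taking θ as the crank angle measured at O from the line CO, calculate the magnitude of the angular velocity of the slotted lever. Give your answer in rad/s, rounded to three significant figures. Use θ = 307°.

2.14

ω = 9.844 rad/s (from 94 rpm).
Crank pin A relative to C: A = (d + r cosθ, r sinθ); lever angle φ = atan2(r sinθ, d + r cosθ).
Differentiating tanφ: φ̇ = rω(d cosθ + r)/(d² + r² + 2dr cosθ).
d² + r² + 2dr cosθ = |CA|² = 0.12928 m²;  d cosθ + r = +0.27576 m.
|ω_lever| = |0.1019·9.844·+0.27576| / 0.12928 = 2.1396 rad/s.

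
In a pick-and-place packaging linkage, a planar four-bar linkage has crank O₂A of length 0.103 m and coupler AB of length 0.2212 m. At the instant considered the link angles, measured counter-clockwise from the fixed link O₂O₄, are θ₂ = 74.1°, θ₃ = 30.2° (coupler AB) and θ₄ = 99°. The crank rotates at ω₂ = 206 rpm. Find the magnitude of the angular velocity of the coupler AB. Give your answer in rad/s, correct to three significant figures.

4.54

ω₂ = 21.57 rad/s (from 206 rpm).
Differentiating the loop-closure r₂e^{iθ₂}+r₃e^{iθ₃}=r₁+r₄e^{iθ₄} gives r₂ω₂e^{iθ₂}+r₃ω₃e^{iθ₃}=r₄ω₄e^{iθ₄}.
Eliminating the other unknown: ω₃ = r₂ω₂ sin(θ₄−θ₂) / [r₃ sin(θ₃−θ₄)].
Numerator sine = +0.42104; denominator sine = -0.93232.
Result = 0.103·21.57·(+0.42104) / (0.2212·(-0.93232)) = -4.5363 rad/s; magnitude 4.5363 rad/s.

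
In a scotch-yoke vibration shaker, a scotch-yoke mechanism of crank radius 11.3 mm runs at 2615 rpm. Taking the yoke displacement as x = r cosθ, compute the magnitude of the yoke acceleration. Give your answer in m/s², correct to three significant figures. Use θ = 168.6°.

ω = 273.8 rad/s (from 2615 rpm).
x = r cosθ ⇒ ẍ = −rω² cosθ (ω constant).
|a| = rω²|cosθ| = 0.0113·(273.8)²·|cos 168.6°| = 830.66 m/s².

831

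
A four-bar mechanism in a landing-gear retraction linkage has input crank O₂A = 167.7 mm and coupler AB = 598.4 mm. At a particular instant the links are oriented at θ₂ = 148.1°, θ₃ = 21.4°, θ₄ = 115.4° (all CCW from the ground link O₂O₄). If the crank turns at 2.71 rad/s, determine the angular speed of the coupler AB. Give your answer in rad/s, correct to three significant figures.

ω₂ = 2.71 rad/s
Differentiating the loop-closure r₂e^{iθ₂}+r₃e^{iθ₃}=r₁+r₄e^{iθ₄} gives r₂ω₂e^{iθ₂}+r₃ω₃e^{iθ₃}=r₄ω₄e^{iθ₄}.
Eliminating the other unknown: ω₃ = r₂ω₂ sin(θ₄−θ₂) / [r₃ sin(θ₃−θ₄)].
Numerator sine = -0.54024; denominator sine = -0.99756.
Result = 0.1677·2.71·(-0.54024) / (0.5984·(-0.99756)) = +0.4113 rad/s; magnitude 0.4113 rad/s.

0.411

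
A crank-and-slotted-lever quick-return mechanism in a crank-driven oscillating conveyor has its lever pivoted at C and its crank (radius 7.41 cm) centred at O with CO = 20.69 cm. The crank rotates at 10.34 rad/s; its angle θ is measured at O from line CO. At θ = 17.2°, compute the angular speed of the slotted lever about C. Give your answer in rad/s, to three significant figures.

2.68

ω = 10.34 rad/s
Crank pin A relative to C: A = (d + r cosθ, r sinθ); lever angle φ = atan2(r sinθ, d + r cosθ).
Differentiating tanφ: φ̇ = rω(d cosθ + r)/(d² + r² + 2dr cosθ).
d² + r² + 2dr cosθ = |CA|² = 0.0775897 m²;  d cosθ + r = +0.27175 m.
|ω_lever| = |0.0741·10.34·+0.27175| / 0.0775897 = 2.6835 rad/s.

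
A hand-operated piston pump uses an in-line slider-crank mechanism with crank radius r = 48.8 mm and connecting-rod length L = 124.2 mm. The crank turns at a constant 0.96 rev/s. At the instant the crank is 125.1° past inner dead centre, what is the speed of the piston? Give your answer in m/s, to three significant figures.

0.183

ω = 2π·0.96 = 6.032 rad/s
For an in-line slider-crank, x = r cosθ + √(L² − r² sin²θ), so v = −rω sinθ·[1 + r cosθ/√(L² − r² sin²θ)].
With r = 0.0488 m, L = 0.1242 m, θ = 125.1°: √(L² − r² sin²θ) = 0.11761 m.
v = −0.0488·6.032·0.81815·[1 + 0.0488·-0.57501/0.11761] = -0.18337 m/s.
|v| = 0.18337 m/s.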